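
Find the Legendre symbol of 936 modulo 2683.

(936/2683)
  = -(117/2683)    [2683 ≡ 3 mod 8 ⇒ (2/2683)^3 = -1]
  = -(2683/117)    [QR: 117 ≡ 1 mod 4, sign kept]
  = -(109/117)    [2683 ≡ 109 mod 117]
  = -(117/109)    [QR: 109 ≡ 1 mod 4, sign kept]
  = -(8/109)    [117 ≡ 8 mod 109]
  = (1/109)    [109 ≡ 5 mod 8 ⇒ (2/109)^3 = -1]
  = 1    [(1/109) = 1]

1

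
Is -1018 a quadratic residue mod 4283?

Reduce the numerator: -1018 ≡ 3265 (mod 4283), so (-1018/4283) = (3265/4283).
3265 ≡ 1 (mod 4), so quadratic reciprocity gives (3265/4283) = (4283/3265). Reduce: 4283 ≡ 1018 (mod 3265). Now have (1018/3265).
Factor out 2: 1018 = 2·509. Since 3265 ≡ 1 (mod 8), (2/3265) = +1. Now have (509/3265).
509 ≡ 1 (mod 4), so quadratic reciprocity gives (509/3265) = (3265/509). Reduce: 3265 ≡ 211 (mod 509). Now have (211/509).
509 ≡ 1 (mod 4), so quadratic reciprocity gives (211/509) = (509/211). Reduce: 509 ≡ 87 (mod 211). Now have (87/211).
Both 87 ≡ 3 and 211 ≡ 3 (mod 4), so reciprocity gives (87/211) = -(211/87). Reduce: 211 ≡ 37 (mod 87). Now have -(37/87).
37 ≡ 1 (mod 4), so quadratic reciprocity gives (37/87) = (87/37). Reduce: 87 ≡ 13 (mod 37). Now have -(13/37).
13 ≡ 1 (mod 4), so quadratic reciprocity gives (13/37) = (37/13). Reduce: 37 ≡ 11 (mod 13). Now have -(11/13).
13 ≡ 1 (mod 4), so quadratic reciprocity gives (11/13) = (13/11). Reduce: 13 ≡ 2 (mod 11). Now have -(2/11).
Factor out 2: 2 = 2. Since 11 ≡ 3 (mod 8), (2/11) = -1. Now have (1/11).
(1/11) = 1. Collecting the sign factors: 1.
The Legendre symbol is 1, so x^2 ≡ -1018 (mod 4283) has solution.

yes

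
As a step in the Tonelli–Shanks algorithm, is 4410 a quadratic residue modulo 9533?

Factor out 2: 4410 = 2·2205. Since 9533 ≡ 5 (mod 8), (2/9533) = -1. Now have -(2205/9533).
2205 ≡ 1 (mod 4), so quadratic reciprocity gives (2205/9533) = (9533/2205). Reduce: 9533 ≡ 713 (mod 2205). Now have -(713/2205).
713 ≡ 1 (mod 4), so quadratic reciprocity gives (713/2205) = (2205/713). Reduce: 2205 ≡ 66 (mod 713). Now have -(66/713).
Factor out 2: 66 = 2·33. Since 713 ≡ 1 (mod 8), (2/713) = +1. Now have -(33/713).
33 ≡ 1 (mod 4), so quadratic reciprocity gives (33/713) = (713/33). Reduce: 713 ≡ 20 (mod 33). Now have -(20/33).
Factor out 2: 20 = 2^2·5. Since 33 ≡ 1 (mod 8), (2/33) = +1, and (2/33)^2 = +1. Now have -(5/33).
5 ≡ 1 (mod 4), so quadratic reciprocity gives (5/33) = (33/5). Reduce: 33 ≡ 3 (mod 5). Now have -(3/5).
5 ≡ 1 (mod 4), so quadratic reciprocity gives (3/5) = (5/3). Reduce: 5 ≡ 2 (mod 3). Now have -(2/3).
Factor out 2: 2 = 2. Since 3 ≡ 3 (mod 8), (2/3) = -1. Now have (1/3).
(1/3) = 1. Collecting the sign factors: 1.
(4410/9533) = 1, and 9533 is prime, so 4410 is a quadratic residue mod 9533.

yes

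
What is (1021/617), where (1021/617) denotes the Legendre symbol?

(1021/617)
  = (404/617)    [1021 ≡ 404 mod 617]
  = (101/617)    [617 ≡ 1 mod 8 ⇒ (2/617)^2 = +1]
  = (617/101)    [QR: 101 ≡ 1 mod 4, sign kept]
  = (11/101)    [617 ≡ 11 mod 101]
  = (101/11)    [QR: 101 ≡ 1 mod 4, sign kept]
  = (2/11)    [101 ≡ 2 mod 11]
  = -(1/11)    [11 ≡ 3 mod 8 ⇒ (2/11) = -1]
  = -1    [(1/11) = 1]

-1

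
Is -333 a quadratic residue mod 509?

yes

(-333/509)
  = (176/509)    [-333 ≡ 176 mod 509]
  = (11/509)    [509 ≡ 5 mod 8 ⇒ (2/509)^4 = +1]
  = (509/11)    [QR: 509 ≡ 1 mod 4, sign kept]
  = (3/11)    [509 ≡ 3 mod 11]
  = -(11/3)    [QR: both ≡ 3 mod 4, sign flips]
  = -(2/3)    [11 ≡ 2 mod 3]
  = (1/3)    [3 ≡ 3 mod 8 ⇒ (2/3) = -1]
  = 1    [(1/3) = 1]
(-333/509) = 1, and 509 is prime, so -333 is a quadratic residue mod 509.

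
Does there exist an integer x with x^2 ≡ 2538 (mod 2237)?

yes

Reduce the numerator: 2538 ≡ 301 (mod 2237), so (2538/2237) = (301/2237).
301 ≡ 1 (mod 4), so quadratic reciprocity gives (301/2237) = (2237/301). Reduce: 2237 ≡ 130 (mod 301). Now have (130/301).
Factor out 2: 130 = 2·65. Since 301 ≡ 5 (mod 8), (2/301) = -1. Now have -(65/301).
65 ≡ 1 (mod 4), so quadratic reciprocity gives (65/301) = (301/65). Reduce: 301 ≡ 41 (mod 65). Now have -(41/65).
41 ≡ 1 (mod 4), so quadratic reciprocity gives (41/65) = (65/41). Reduce: 65 ≡ 24 (mod 41). Now have -(24/41).
Factor out 2: 24 = 2^3·3. Since 41 ≡ 1 (mod 8), (2/41) = +1, and (2/41)^3 = +1. Now have -(3/41).
41 ≡ 1 (mod 4), so quadratic reciprocity gives (3/41) = (41/3). Reduce: 41 ≡ 2 (mod 3). Now have -(2/3).
Factor out 2: 2 = 2. Since 3 ≡ 3 (mod 8), (2/3) = -1. Now have (1/3).
(1/3) = 1. Collecting the sign factors: 1.
(2538/2237) = 1, and 2237 is prime, so 2538 is a quadratic residue mod 2237.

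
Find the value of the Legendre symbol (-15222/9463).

1

(-15222/9463)
  = -(15222/9463)    [9463 ≡ 3 mod 4 ⇒ (-1/9463) = -1]
  = -(5759/9463)    [15222 ≡ 5759 mod 9463]
  = (9463/5759)    [QR: both ≡ 3 mod 4, sign flips]
  = (3704/5759)    [9463 ≡ 3704 mod 5759]
  = (463/5759)    [5759 ≡ 7 mod 8 ⇒ (2/5759)^3 = +1]
  = -(5759/463)    [QR: both ≡ 3 mod 4, sign flips]
  = -(203/463)    [5759 ≡ 203 mod 463]
  = (463/203)    [QR: both ≡ 3 mod 4, sign flips]
  = (57/203)    [463 ≡ 57 mod 203]
  = (203/57)    [QR: 57 ≡ 1 mod 4, sign kept]
  = (32/57)    [203 ≡ 32 mod 57]
  = (1/57)    [57 ≡ 1 mod 8 ⇒ (2/57)^5 = +1]
  = 1    [(1/57) = 1]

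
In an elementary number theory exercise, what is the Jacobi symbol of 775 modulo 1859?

Both 775 ≡ 3 and 1859 ≡ 3 (mod 4), so reciprocity gives (775|1859) = -(1859|775). Reduce: 1859 ≡ 309 (mod 775). Now have -(309|775).
309 ≡ 1 (mod 4), so quadratic reciprocity gives (309|775) = (775|309). Reduce: 775 ≡ 157 (mod 309). Now have -(157|309).
157 ≡ 1 (mod 4), so quadratic reciprocity gives (157|309) = (309|157). Reduce: 309 ≡ 152 (mod 157). Now have -(152|157).
Factor out 2: 152 = 2^3·19. Since 157 ≡ 5 (mod 8), (2|157) = -1, and (2|157)^3 = -1. Now have (19|157).
157 ≡ 1 (mod 4), so quadratic reciprocity gives (19|157) = (157|19). Reduce: 157 ≡ 5 (mod 19). Now have (5|19).
5 ≡ 1 (mod 4), so quadratic reciprocity gives (5|19) = (19|5). Reduce: 19 ≡ 4 (mod 5). Now have (4|5).
Factor out 2: 4 = 2^2. Since 5 ≡ 5 (mod 8), (2|5) = -1, and (2|5)^2 = +1. Now have (1|5).
(1|5) = 1. Collecting the sign factors: 1.

1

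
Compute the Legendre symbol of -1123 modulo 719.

1

Pull out -1: (-1123/719) = (-1/719)·(1123/719). Since 719 ≡ 3 (mod 4), (-1/719) = -1. Now have -(1123/719).
Reduce the numerator: 1123 ≡ 404 (mod 719), so (1123/719) = (404/719).
Factor out 2: 404 = 2^2·101. Since 719 ≡ 7 (mod 8), (2/719) = +1, and (2/719)^2 = +1. Now have -(101/719).
101 ≡ 1 (mod 4), so quadratic reciprocity gives (101/719) = (719/101). Reduce: 719 ≡ 12 (mod 101). Now have -(12/101).
Factor out 2: 12 = 2^2·3. Since 101 ≡ 5 (mod 8), (2/101) = -1, and (2/101)^2 = +1. Now have -(3/101).
101 ≡ 1 (mod 4), so quadratic reciprocity gives (3/101) = (101/3). Reduce: 101 ≡ 2 (mod 3). Now have -(2/3).
Factor out 2: 2 = 2. Since 3 ≡ 3 (mod 8), (2/3) = -1. Now have (1/3).
(1/3) = 1. Collecting the sign factors: 1.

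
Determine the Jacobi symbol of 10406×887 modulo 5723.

By multiplicativity, (10406·887/5723) = (10406/5723)·(887/5723).
First factor (10406/5723):
Reduce the numerator: 10406 ≡ 4683 (mod 5723), so (10406/5723) = (4683/5723).
Both 4683 ≡ 3 and 5723 ≡ 3 (mod 4), so reciprocity gives (4683/5723) = -(5723/4683). Reduce: 5723 ≡ 1040 (mod 4683). Now have -(1040/4683).
Factor out 2: 1040 = 2^4·65. Since 4683 ≡ 3 (mod 8), (2/4683) = -1, and (2/4683)^4 = +1. Now have -(65/4683).
65 ≡ 1 (mod 4), so quadratic reciprocity gives (65/4683) = (4683/65). Reduce: 4683 ≡ 3 (mod 65). Now have -(3/65).
65 ≡ 1 (mod 4), so quadratic reciprocity gives (3/65) = (65/3). Reduce: 65 ≡ 2 (mod 3). Now have -(2/3).
Factor out 2: 2 = 2. Since 3 ≡ 3 (mod 8), (2/3) = -1. Now have (1/3).
(1/3) = 1. Collecting the sign factors: 1.
Second factor (887/5723):
Both 887 ≡ 3 and 5723 ≡ 3 (mod 4), so reciprocity gives (887/5723) = -(5723/887). Reduce: 5723 ≡ 401 (mod 887). Now have -(401/887).
401 ≡ 1 (mod 4), so quadratic reciprocity gives (401/887) = (887/401). Reduce: 887 ≡ 85 (mod 401). Now have -(85/401).
85 ≡ 1 (mod 4), so quadratic reciprocity gives (85/401) = (401/85). Reduce: 401 ≡ 61 (mod 85). Now have -(61/85).
61 ≡ 1 (mod 4), so quadratic reciprocity gives (61/85) = (85/61). Reduce: 85 ≡ 24 (mod 61). Now have -(24/61).
Factor out 2: 24 = 2^3·3. Since 61 ≡ 5 (mod 8), (2/61) = -1, and (2/61)^3 = -1. Now have (3/61).
61 ≡ 1 (mod 4), so quadratic reciprocity gives (3/61) = (61/3). Reduce: 61 ≡ 1 (mod 3). Now have (1/3).
(1/3) = 1. Collecting the sign factors: 1.
Product: (1)·(1) = 1.

1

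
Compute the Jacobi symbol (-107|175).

-1

Reduce the numerator: -107 ≡ 68 (mod 175), so (-107|175) = (68|175).
Factor out 2: 68 = 2^2·17. Since 175 ≡ 7 (mod 8), (2|175) = +1, and (2|175)^2 = +1. Now have (17|175).
17 ≡ 1 (mod 4), so quadratic reciprocity gives (17|175) = (175|17). Reduce: 175 ≡ 5 (mod 17). Now have (5|17).
5 ≡ 1 (mod 4), so quadratic reciprocity gives (5|17) = (17|5). Reduce: 17 ≡ 2 (mod 5). Now have (2|5).
Factor out 2: 2 = 2. Since 5 ≡ 5 (mod 8), (2|5) = -1. Now have -(1|5).
(1|5) = 1. Collecting the sign factors: -1.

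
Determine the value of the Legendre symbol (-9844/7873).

Pull out -1: (-9844/7873) = (-1/7873)·(9844/7873). Since 7873 ≡ 1 (mod 4), (-1/7873) = +1. Now have (9844/7873).
Reduce the numerator: 9844 ≡ 1971 (mod 7873), so (9844/7873) = (1971/7873).
7873 ≡ 1 (mod 4), so quadratic reciprocity gives (1971/7873) = (7873/1971). Reduce: 7873 ≡ 1960 (mod 1971). Now have (1960/1971).
Factor out 2: 1960 = 2^3·245. Since 1971 ≡ 3 (mod 8), (2/1971) = -1, and (2/1971)^3 = -1. Now have -(245/1971).
245 ≡ 1 (mod 4), so quadratic reciprocity gives (245/1971) = (1971/245). Reduce: 1971 ≡ 11 (mod 245). Now have -(11/245).
245 ≡ 1 (mod 4), so quadratic reciprocity gives (11/245) = (245/11). Reduce: 245 ≡ 3 (mod 11). Now have -(3/11).
Both 3 ≡ 3 and 11 ≡ 3 (mod 4), so reciprocity gives (3/11) = -(11/3). Reduce: 11 ≡ 2 (mod 3). Now have (2/3).
Factor out 2: 2 = 2. Since 3 ≡ 3 (mod 8), (2/3) = -1. Now have -(1/3).
(1/3) = 1. Collecting the sign factors: -1.

-1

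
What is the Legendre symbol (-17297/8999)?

1

Reduce the numerator: -17297 ≡ 701 (mod 8999), so (-17297/8999) = (701/8999).
701 ≡ 1 (mod 4), so quadratic reciprocity gives (701/8999) = (8999/701). Reduce: 8999 ≡ 587 (mod 701). Now have (587/701).
701 ≡ 1 (mod 4), so quadratic reciprocity gives (587/701) = (701/587). Reduce: 701 ≡ 114 (mod 587). Now have (114/587).
Factor out 2: 114 = 2·57. Since 587 ≡ 3 (mod 8), (2/587) = -1. Now have -(57/587).
57 ≡ 1 (mod 4), so quadratic reciprocity gives (57/587) = (587/57). Reduce: 587 ≡ 17 (mod 57). Now have -(17/57).
17 ≡ 1 (mod 4), so quadratic reciprocity gives (17/57) = (57/17). Reduce: 57 ≡ 6 (mod 17). Now have -(6/17).
Factor out 2: 6 = 2·3. Since 17 ≡ 1 (mod 8), (2/17) = +1. Now have -(3/17).
17 ≡ 1 (mod 4), so quadratic reciprocity gives (3/17) = (17/3). Reduce: 17 ≡ 2 (mod 3). Now have -(2/3).
Factor out 2: 2 = 2. Since 3 ≡ 3 (mod 8), (2/3) = -1. Now have (1/3).
(1/3) = 1. Collecting the sign factors: 1.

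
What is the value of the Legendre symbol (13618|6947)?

1

(13618|6947)
  = (6671|6947)    [13618 ≡ 6671 mod 6947]
  = -(6947|6671)    [QR: both ≡ 3 mod 4, sign flips]
  = -(276|6671)    [6947 ≡ 276 mod 6671]
  = -(69|6671)    [6671 ≡ 7 mod 8 ⇒ (2|6671)^2 = +1]
  = -(6671|69)    [QR: 69 ≡ 1 mod 4, sign kept]
  = -(47|69)    [6671 ≡ 47 mod 69]
  = -(69|47)    [QR: 69 ≡ 1 mod 4, sign kept]
  = -(22|47)    [69 ≡ 22 mod 47]
  = -(11|47)    [47 ≡ 7 mod 8 ⇒ (2|47) = +1]
  = (47|11)    [QR: both ≡ 3 mod 4, sign flips]
  = (3|11)    [47 ≡ 3 mod 11]
  = -(11|3)    [QR: both ≡ 3 mod 4, sign flips]
  = -(2|3)    [11 ≡ 2 mod 3]
  = (1|3)    [3 ≡ 3 mod 8 ⇒ (2|3) = -1]
  = 1    [(1|3) = 1]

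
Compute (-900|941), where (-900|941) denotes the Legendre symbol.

(-900|941)
  = (900|941)    [941 ≡ 1 mod 4 ⇒ (-1|941) = +1]
  = (225|941)    [941 ≡ 5 mod 8 ⇒ (2|941)^2 = +1]
  = (941|225)    [QR: 225 ≡ 1 mod 4, sign kept]
  = (41|225)    [941 ≡ 41 mod 225]
  = (225|41)    [QR: 41 ≡ 1 mod 4, sign kept]
  = (20|41)    [225 ≡ 20 mod 41]
  = (5|41)    [41 ≡ 1 mod 8 ⇒ (2|41)^2 = +1]
  = (41|5)    [QR: 5 ≡ 1 mod 4, sign kept]
  = (1|5)    [41 ≡ 1 mod 5]
  = 1    [(1|5) = 1]

1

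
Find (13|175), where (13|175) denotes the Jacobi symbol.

-1

13 ≡ 1 (mod 4), so quadratic reciprocity gives (13|175) = (175|13). Reduce: 175 ≡ 6 (mod 13). Now have (6|13).
Factor out 2: 6 = 2·3. Since 13 ≡ 5 (mod 8), (2|13) = -1. Now have -(3|13).
13 ≡ 1 (mod 4), so quadratic reciprocity gives (3|13) = (13|3). Reduce: 13 ≡ 1 (mod 3). Now have -(1|3).
(1|3) = 1. Collecting the sign factors: -1.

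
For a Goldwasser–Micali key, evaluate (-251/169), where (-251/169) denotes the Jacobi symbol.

(-251/169)
  = (87/169)    [-251 ≡ 87 mod 169]
  = (169/87)    [QR: 169 ≡ 1 mod 4, sign kept]
  = (82/87)    [169 ≡ 82 mod 87]
  = (41/87)    [87 ≡ 7 mod 8 ⇒ (2/87) = +1]
  = (87/41)    [QR: 41 ≡ 1 mod 4, sign kept]
  = (5/41)    [87 ≡ 5 mod 41]
  = (41/5)    [QR: 5 ≡ 1 mod 4, sign kept]
  = (1/5)    [41 ≡ 1 mod 5]
  = 1    [(1/5) = 1]

1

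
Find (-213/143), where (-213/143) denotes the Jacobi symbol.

(-213/143)
  = -(213/143)    [143 ≡ 3 mod 4 ⇒ (-1/143) = -1]
  = -(70/143)    [213 ≡ 70 mod 143]
  = -(35/143)    [143 ≡ 7 mod 8 ⇒ (2/143) = +1]
  = (143/35)    [QR: both ≡ 3 mod 4, sign flips]
  = (3/35)    [143 ≡ 3 mod 35]
  = -(35/3)    [QR: both ≡ 3 mod 4, sign flips]
  = -(2/3)    [35 ≡ 2 mod 3]
  = (1/3)    [3 ≡ 3 mod 8 ⇒ (2/3) = -1]
  = 1    [(1/3) = 1]

1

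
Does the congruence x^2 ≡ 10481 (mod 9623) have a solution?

(10481/9623)
  = (858/9623)    [10481 ≡ 858 mod 9623]
  = (429/9623)    [9623 ≡ 7 mod 8 ⇒ (2/9623) = +1]
  = (9623/429)    [QR: 429 ≡ 1 mod 4, sign kept]
  = (185/429)    [9623 ≡ 185 mod 429]
  = (429/185)    [QR: 185 ≡ 1 mod 4, sign kept]
  = (59/185)    [429 ≡ 59 mod 185]
  = (185/59)    [QR: 185 ≡ 1 mod 4, sign kept]
  = (8/59)    [185 ≡ 8 mod 59]
  = -(1/59)    [59 ≡ 3 mod 8 ⇒ (2/59)^3 = -1]
  = -1    [(1/59) = 1]
The Legendre symbol is -1, so x^2 ≡ 10481 (mod 9623) has no solution.

no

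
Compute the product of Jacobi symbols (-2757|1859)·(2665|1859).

By multiplicativity, (-2757·2665|1859) = (-2757|1859)·(2665|1859).
First factor (-2757|1859):
Reduce the numerator: -2757 ≡ 961 (mod 1859), so (-2757|1859) = (961|1859).
961 ≡ 1 (mod 4), so quadratic reciprocity gives (961|1859) = (1859|961). Reduce: 1859 ≡ 898 (mod 961). Now have (898|961).
Factor out 2: 898 = 2·449. Since 961 ≡ 1 (mod 8), (2|961) = +1. Now have (449|961).
449 ≡ 1 (mod 4), so quadratic reciprocity gives (449|961) = (961|449). Reduce: 961 ≡ 63 (mod 449). Now have (63|449).
449 ≡ 1 (mod 4), so quadratic reciprocity gives (63|449) = (449|63). Reduce: 449 ≡ 8 (mod 63). Now have (8|63).
Factor out 2: 8 = 2^3. Since 63 ≡ 7 (mod 8), (2|63) = +1, and (2|63)^3 = +1. Now have (1|63).
(1|63) = 1. Collecting the sign factors: 1.
Second factor (2665|1859):
Reduce the numerator: 2665 ≡ 806 (mod 1859), so (2665|1859) = (806|1859).
Factor out 2: 806 = 2·403. Since 1859 ≡ 3 (mod 8), (2|1859) = -1. Now have -(403|1859).
Both 403 ≡ 3 and 1859 ≡ 3 (mod 4), so reciprocity gives (403|1859) = -(1859|403). Reduce: 1859 ≡ 247 (mod 403). Now have (247|403).
Both 247 ≡ 3 and 403 ≡ 3 (mod 4), so reciprocity gives (247|403) = -(403|247). Reduce: 403 ≡ 156 (mod 247). Now have -(156|247).
Factor out 2: 156 = 2^2·39. Since 247 ≡ 7 (mod 8), (2|247) = +1, and (2|247)^2 = +1. Now have -(39|247).
Both 39 ≡ 3 and 247 ≡ 3 (mod 4), so reciprocity gives (39|247) = -(247|39). Reduce: 247 ≡ 13 (mod 39). Now have (13|39).
13 ≡ 1 (mod 4), so quadratic reciprocity gives (13|39) = (39|13). Reduce: 39 ≡ 0 (mod 13). Now have (0|13).
The numerator is now 0 with denominator 13 > 1: the symbol is 0.
Product: (1)·(0) = 0.

0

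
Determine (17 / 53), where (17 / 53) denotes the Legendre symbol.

(17 / 53)
  = (53 / 17)    [QR: 17 ≡ 1 mod 4, sign kept]
  = (2 / 17)    [53 ≡ 2 mod 17]
  = (1 / 17)    [17 ≡ 1 mod 8 ⇒ (2 / 17) = +1]
  = 1    [(1 / 17) = 1]

1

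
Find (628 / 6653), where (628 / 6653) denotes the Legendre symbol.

(628 / 6653)
  = (157 / 6653)    [6653 ≡ 5 mod 8 ⇒ (2 / 6653)^2 = +1]
  = (6653 / 157)    [QR: 157 ≡ 1 mod 4, sign kept]
  = (59 / 157)    [6653 ≡ 59 mod 157]
  = (157 / 59)    [QR: 157 ≡ 1 mod 4, sign kept]
  = (39 / 59)    [157 ≡ 39 mod 59]
  = -(59 / 39)    [QR: both ≡ 3 mod 4, sign flips]
  = -(20 / 39)    [59 ≡ 20 mod 39]
  = -(5 / 39)    [39 ≡ 7 mod 8 ⇒ (2 / 39)^2 = +1]
  = -(39 / 5)    [QR: 5 ≡ 1 mod 4, sign kept]
  = -(4 / 5)    [39 ≡ 4 mod 5]
  = -(1 / 5)    [5 ≡ 5 mod 8 ⇒ (2 / 5)^2 = +1]
  = -1    [(1 / 5) = 1]

-1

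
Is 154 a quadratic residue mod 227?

(154|227)
  = -(77|227)    [227 ≡ 3 mod 8 ⇒ (2|227) = -1]
  = -(227|77)    [QR: 77 ≡ 1 mod 4, sign kept]
  = -(73|77)    [227 ≡ 73 mod 77]
  = -(77|73)    [QR: 73 ≡ 1 mod 4, sign kept]
  = -(4|73)    [77 ≡ 4 mod 73]
  = -(1|73)    [73 ≡ 1 mod 8 ⇒ (2|73)^2 = +1]
  = -1    [(1|73) = 1]
The Legendre symbol is -1, so x^2 ≡ 154 (mod 227) has no solution.

no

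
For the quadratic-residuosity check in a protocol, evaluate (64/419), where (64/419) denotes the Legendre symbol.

1

(64/419)
  = (1/419)    [419 ≡ 3 mod 8 ⇒ (2/419)^6 = +1]
  = 1    [(1/419) = 1]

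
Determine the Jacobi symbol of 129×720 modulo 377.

By multiplicativity, (129·720/377) = (129/377)·(720/377).
First factor (129/377):
(129/377)
  = (377/129)    [QR: 129 ≡ 1 mod 4, sign kept]
  = (119/129)    [377 ≡ 119 mod 129]
  = (129/119)    [QR: 129 ≡ 1 mod 4, sign kept]
  = (10/119)    [129 ≡ 10 mod 119]
  = (5/119)    [119 ≡ 7 mod 8 ⇒ (2/119) = +1]
  = (119/5)    [QR: 5 ≡ 1 mod 4, sign kept]
  = (4/5)    [119 ≡ 4 mod 5]
  = (1/5)    [5 ≡ 5 mod 8 ⇒ (2/5)^2 = +1]
  = 1    [(1/5) = 1]
Second factor (720/377):
(720/377)
  = (343/377)    [720 ≡ 343 mod 377]
  = (377/343)    [QR: 377 ≡ 1 mod 4, sign kept]
  = (34/343)    [377 ≡ 34 mod 343]
  = (17/343)    [343 ≡ 7 mod 8 ⇒ (2/343) = +1]
  = (343/17)    [QR: 17 ≡ 1 mod 4, sign kept]
  = (3/17)    [343 ≡ 3 mod 17]
  = (17/3)    [QR: 17 ≡ 1 mod 4, sign kept]
  = (2/3)    [17 ≡ 2 mod 3]
  = -(1/3)    [3 ≡ 3 mod 8 ⇒ (2/3) = -1]
  = -1    [(1/3) = 1]
Product: (1)·(-1) = -1.

-1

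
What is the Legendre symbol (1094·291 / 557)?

1

By multiplicativity, (1094·291 / 557) = (1094 / 557)·(291 / 557).
First factor (1094 / 557):
(1094 / 557)
  = (537 / 557)    [1094 ≡ 537 mod 557]
  = (557 / 537)    [QR: 537 ≡ 1 mod 4, sign kept]
  = (20 / 537)    [557 ≡ 20 mod 537]
  = (5 / 537)    [537 ≡ 1 mod 8 ⇒ (2 / 537)^2 = +1]
  = (537 / 5)    [QR: 5 ≡ 1 mod 4, sign kept]
  = (2 / 5)    [537 ≡ 2 mod 5]
  = -(1 / 5)    [5 ≡ 5 mod 8 ⇒ (2 / 5) = -1]
  = -1    [(1 / 5) = 1]
Second factor (291 / 557):
(291 / 557)
  = (557 / 291)    [QR: 557 ≡ 1 mod 4, sign kept]
  = (266 / 291)    [557 ≡ 266 mod 291]
  = -(133 / 291)    [291 ≡ 3 mod 8 ⇒ (2 / 291) = -1]
  = -(291 / 133)    [QR: 133 ≡ 1 mod 4, sign kept]
  = -(25 / 133)    [291 ≡ 25 mod 133]
  = -(133 / 25)    [QR: 25 ≡ 1 mod 4, sign kept]
  = -(8 / 25)    [133 ≡ 8 mod 25]
  = -(1 / 25)    [25 ≡ 1 mod 8 ⇒ (2 / 25)^3 = +1]
  = -1    [(1 / 25) = 1]
Product: (-1)·(-1) = 1.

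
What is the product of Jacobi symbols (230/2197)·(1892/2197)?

-1

By multiplicativity, (230·1892/2197) = (230/2197)·(1892/2197).
First factor (230/2197):
(230/2197)
  = -(115/2197)    [2197 ≡ 5 mod 8 ⇒ (2/2197) = -1]
  = -(2197/115)    [QR: 2197 ≡ 1 mod 4, sign kept]
  = -(12/115)    [2197 ≡ 12 mod 115]
  = -(3/115)    [115 ≡ 3 mod 8 ⇒ (2/115)^2 = +1]
  = (115/3)    [QR: both ≡ 3 mod 4, sign flips]
  = (1/3)    [115 ≡ 1 mod 3]
  = 1    [(1/3) = 1]
Second factor (1892/2197):
(1892/2197)
  = (473/2197)    [2197 ≡ 5 mod 8 ⇒ (2/2197)^2 = +1]
  = (2197/473)    [QR: 473 ≡ 1 mod 4, sign kept]
  = (305/473)    [2197 ≡ 305 mod 473]
  = (473/305)    [QR: 305 ≡ 1 mod 4, sign kept]
  = (168/305)    [473 ≡ 168 mod 305]
  = (21/305)    [305 ≡ 1 mod 8 ⇒ (2/305)^3 = +1]
  = (305/21)    [QR: 21 ≡ 1 mod 4, sign kept]
  = (11/21)    [305 ≡ 11 mod 21]
  = (21/11)    [QR: 21 ≡ 1 mod 4, sign kept]
  = (10/11)    [21 ≡ 10 mod 11]
  = -(5/11)    [11 ≡ 3 mod 8 ⇒ (2/11) = -1]
  = -(11/5)    [QR: 5 ≡ 1 mod 4, sign kept]
  = -(1/5)    [11 ≡ 1 mod 5]
  = -1    [(1/5) = 1]
Product: (1)·(-1) = -1.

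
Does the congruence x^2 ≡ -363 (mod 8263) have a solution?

yes

Pull out -1: (-363|8263) = (-1|8263)·(363|8263). Since 8263 ≡ 3 (mod 4), (-1|8263) = -1. Now have -(363|8263).
Both 363 ≡ 3 and 8263 ≡ 3 (mod 4), so reciprocity gives (363|8263) = -(8263|363). Reduce: 8263 ≡ 277 (mod 363). Now have (277|363).
277 ≡ 1 (mod 4), so quadratic reciprocity gives (277|363) = (363|277). Reduce: 363 ≡ 86 (mod 277). Now have (86|277).
Factor out 2: 86 = 2·43. Since 277 ≡ 5 (mod 8), (2|277) = -1. Now have -(43|277).
277 ≡ 1 (mod 4), so quadratic reciprocity gives (43|277) = (277|43). Reduce: 277 ≡ 19 (mod 43). Now have -(19|43).
Both 19 ≡ 3 and 43 ≡ 3 (mod 4), so reciprocity gives (19|43) = -(43|19). Reduce: 43 ≡ 5 (mod 19). Now have (5|19).
5 ≡ 1 (mod 4), so quadratic reciprocity gives (5|19) = (19|5). Reduce: 19 ≡ 4 (mod 5). Now have (4|5).
Factor out 2: 4 = 2^2. Since 5 ≡ 5 (mod 8), (2|5) = -1, and (2|5)^2 = +1. Now have (1|5).
(1|5) = 1. Collecting the sign factors: 1.
(-363|8263) = 1, and 8263 is prime, so -363 is a quadratic residue mod 8263.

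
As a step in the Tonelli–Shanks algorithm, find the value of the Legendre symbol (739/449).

-1

(739/449)
  = (290/449)    [739 ≡ 290 mod 449]
  = (145/449)    [449 ≡ 1 mod 8 ⇒ (2/449) = +1]
  = (449/145)    [QR: 145 ≡ 1 mod 4, sign kept]
  = (14/145)    [449 ≡ 14 mod 145]
  = (7/145)    [145 ≡ 1 mod 8 ⇒ (2/145) = +1]
  = (145/7)    [QR: 145 ≡ 1 mod 4, sign kept]
  = (5/7)    [145 ≡ 5 mod 7]
  = (7/5)    [QR: 5 ≡ 1 mod 4, sign kept]
  = (2/5)    [7 ≡ 2 mod 5]
  = -(1/5)    [5 ≡ 5 mod 8 ⇒ (2/5) = -1]
  = -1    [(1/5) = 1]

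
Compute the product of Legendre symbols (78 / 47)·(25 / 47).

By multiplicativity, (78·25 / 47) = (78 / 47)·(25 / 47).
First factor (78 / 47):
(78 / 47)
  = (31 / 47)    [78 ≡ 31 mod 47]
  = -(47 / 31)    [QR: both ≡ 3 mod 4, sign flips]
  = -(16 / 31)    [47 ≡ 16 mod 31]
  = -(1 / 31)    [31 ≡ 7 mod 8 ⇒ (2 / 31)^4 = +1]
  = -1    [(1 / 31) = 1]
Second factor (25 / 47):
(25 / 47)
  = (47 / 25)    [QR: 25 ≡ 1 mod 4, sign kept]
  = (22 / 25)    [47 ≡ 22 mod 25]
  = (11 / 25)    [25 ≡ 1 mod 8 ⇒ (2 / 25) = +1]
  = (25 / 11)    [QR: 25 ≡ 1 mod 4, sign kept]
  = (3 / 11)    [25 ≡ 3 mod 11]
  = -(11 / 3)    [QR: both ≡ 3 mod 4, sign flips]
  = -(2 / 3)    [11 ≡ 2 mod 3]
  = (1 / 3)    [3 ≡ 3 mod 8 ⇒ (2 / 3) = -1]
  = 1    [(1 / 3) = 1]
Product: (-1)·(1) = -1.

-1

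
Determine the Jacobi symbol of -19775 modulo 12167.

(-19775|12167)
  = (4559|12167)    [-19775 ≡ 4559 mod 12167]
  = -(12167|4559)    [QR: both ≡ 3 mod 4, sign flips]
  = -(3049|4559)    [12167 ≡ 3049 mod 4559]
  = -(4559|3049)    [QR: 3049 ≡ 1 mod 4, sign kept]
  = -(1510|3049)    [4559 ≡ 1510 mod 3049]
  = -(755|3049)    [3049 ≡ 1 mod 8 ⇒ (2|3049) = +1]
  = -(3049|755)    [QR: 3049 ≡ 1 mod 4, sign kept]
  = -(29|755)    [3049 ≡ 29 mod 755]
  = -(755|29)    [QR: 29 ≡ 1 mod 4, sign kept]
  = -(1|29)    [755 ≡ 1 mod 29]
  = -1    [(1|29) = 1]

-1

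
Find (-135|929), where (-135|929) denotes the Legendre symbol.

Reduce the numerator: -135 ≡ 794 (mod 929), so (-135|929) = (794|929).
Factor out 2: 794 = 2·397. Since 929 ≡ 1 (mod 8), (2|929) = +1. Now have (397|929).
397 ≡ 1 (mod 4), so quadratic reciprocity gives (397|929) = (929|397). Reduce: 929 ≡ 135 (mod 397). Now have (135|397).
397 ≡ 1 (mod 4), so quadratic reciprocity gives (135|397) = (397|135). Reduce: 397 ≡ 127 (mod 135). Now have (127|135).
Both 127 ≡ 3 and 135 ≡ 3 (mod 4), so reciprocity gives (127|135) = -(135|127). Reduce: 135 ≡ 8 (mod 127). Now have -(8|127).
Factor out 2: 8 = 2^3. Since 127 ≡ 7 (mod 8), (2|127) = +1, and (2|127)^3 = +1. Now have -(1|127).
(1|127) = 1. Collecting the sign factors: -1.

-1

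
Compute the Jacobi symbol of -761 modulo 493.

Reduce the numerator: -761 ≡ 225 (mod 493), so (-761/493) = (225/493).
225 ≡ 1 (mod 4), so quadratic reciprocity gives (225/493) = (493/225). Reduce: 493 ≡ 43 (mod 225). Now have (43/225).
225 ≡ 1 (mod 4), so quadratic reciprocity gives (43/225) = (225/43). Reduce: 225 ≡ 10 (mod 43). Now have (10/43).
Factor out 2: 10 = 2·5. Since 43 ≡ 3 (mod 8), (2/43) = -1. Now have -(5/43).
5 ≡ 1 (mod 4), so quadratic reciprocity gives (5/43) = (43/5). Reduce: 43 ≡ 3 (mod 5). Now have -(3/5).
5 ≡ 1 (mod 4), so quadratic reciprocity gives (3/5) = (5/3). Reduce: 5 ≡ 2 (mod 3). Now have -(2/3).
Factor out 2: 2 = 2. Since 3 ≡ 3 (mod 8), (2/3) = -1. Now have (1/3).
(1/3) = 1. Collecting the sign factors: 1.

1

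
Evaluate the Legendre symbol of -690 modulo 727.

Pull out -1: (-690/727) = (-1/727)·(690/727). Since 727 ≡ 3 (mod 4), (-1/727) = -1. Now have -(690/727).
Factor out 2: 690 = 2·345. Since 727 ≡ 7 (mod 8), (2/727) = +1. Now have -(345/727).
345 ≡ 1 (mod 4), so quadratic reciprocity gives (345/727) = (727/345). Reduce: 727 ≡ 37 (mod 345). Now have -(37/345).
37 ≡ 1 (mod 4), so quadratic reciprocity gives (37/345) = (345/37). Reduce: 345 ≡ 12 (mod 37). Now have -(12/37).
Factor out 2: 12 = 2^2·3. Since 37 ≡ 5 (mod 8), (2/37) = -1, and (2/37)^2 = +1. Now have -(3/37).
37 ≡ 1 (mod 4), so quadratic reciprocity gives (3/37) = (37/3). Reduce: 37 ≡ 1 (mod 3). Now have -(1/3).
(1/3) = 1. Collecting the sign factors: -1.

-1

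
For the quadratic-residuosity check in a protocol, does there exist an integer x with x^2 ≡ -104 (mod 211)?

Reduce the numerator: -104 ≡ 107 (mod 211), so (-104|211) = (107|211).
Both 107 ≡ 3 and 211 ≡ 3 (mod 4), so reciprocity gives (107|211) = -(211|107). Reduce: 211 ≡ 104 (mod 107). Now have -(104|107).
Factor out 2: 104 = 2^3·13. Since 107 ≡ 3 (mod 8), (2|107) = -1, and (2|107)^3 = -1. Now have (13|107).
13 ≡ 1 (mod 4), so quadratic reciprocity gives (13|107) = (107|13). Reduce: 107 ≡ 3 (mod 13). Now have (3|13).
13 ≡ 1 (mod 4), so quadratic reciprocity gives (3|13) = (13|3). Reduce: 13 ≡ 1 (mod 3). Now have (1|3).
(1|3) = 1. Collecting the sign factors: 1.
(-104|211) = 1, and 211 is prime, so -104 is a quadratic residue mod 211.

yes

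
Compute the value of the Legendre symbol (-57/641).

Pull out -1: (-57/641) = (-1/641)·(57/641). Since 641 ≡ 1 (mod 4), (-1/641) = +1. Now have (57/641).
57 ≡ 1 (mod 4), so quadratic reciprocity gives (57/641) = (641/57). Reduce: 641 ≡ 14 (mod 57). Now have (14/57).
Factor out 2: 14 = 2·7. Since 57 ≡ 1 (mod 8), (2/57) = +1. Now have (7/57).
57 ≡ 1 (mod 4), so quadratic reciprocity gives (7/57) = (57/7). Reduce: 57 ≡ 1 (mod 7). Now have (1/7).
(1/7) = 1. Collecting the sign factors: 1.

1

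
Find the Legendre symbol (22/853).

1

(22/853)
  = -(11/853)    [853 ≡ 5 mod 8 ⇒ (2/853) = -1]
  = -(853/11)    [QR: 853 ≡ 1 mod 4, sign kept]
  = -(6/11)    [853 ≡ 6 mod 11]
  = (3/11)    [11 ≡ 3 mod 8 ⇒ (2/11) = -1]
  = -(11/3)    [QR: both ≡ 3 mod 4, sign flips]
  = -(2/3)    [11 ≡ 2 mod 3]
  = (1/3)    [3 ≡ 3 mod 8 ⇒ (2/3) = -1]
  = 1    [(1/3) = 1]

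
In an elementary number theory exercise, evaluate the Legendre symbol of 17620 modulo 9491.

(17620 / 9491)
  = (8129 / 9491)    [17620 ≡ 8129 mod 9491]
  = (9491 / 8129)    [QR: 8129 ≡ 1 mod 4, sign kept]
  = (1362 / 8129)    [9491 ≡ 1362 mod 8129]
  = (681 / 8129)    [8129 ≡ 1 mod 8 ⇒ (2 / 8129) = +1]
  = (8129 / 681)    [QR: 681 ≡ 1 mod 4, sign kept]
  = (638 / 681)    [8129 ≡ 638 mod 681]
  = (319 / 681)    [681 ≡ 1 mod 8 ⇒ (2 / 681) = +1]
  = (681 / 319)    [QR: 681 ≡ 1 mod 4, sign kept]
  = (43 / 319)    [681 ≡ 43 mod 319]
  = -(319 / 43)    [QR: both ≡ 3 mod 4, sign flips]
  = -(18 / 43)    [319 ≡ 18 mod 43]
  = (9 / 43)    [43 ≡ 3 mod 8 ⇒ (2 / 43) = -1]
  = (43 / 9)    [QR: 9 ≡ 1 mod 4, sign kept]
  = (7 / 9)    [43 ≡ 7 mod 9]
  = (9 / 7)    [QR: 9 ≡ 1 mod 4, sign kept]
  = (2 / 7)    [9 ≡ 2 mod 7]
  = (1 / 7)    [7 ≡ 7 mod 8 ⇒ (2 / 7) = +1]
  = 1    [(1 / 7) = 1]

1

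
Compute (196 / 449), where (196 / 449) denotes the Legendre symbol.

Factor out 2: 196 = 2^2·49. Since 449 ≡ 1 (mod 8), (2 / 449) = +1, and (2 / 449)^2 = +1. Now have (49 / 449).
49 ≡ 1 (mod 4), so quadratic reciprocity gives (49 / 449) = (449 / 49). Reduce: 449 ≡ 8 (mod 49). Now have (8 / 49).
Factor out 2: 8 = 2^3. Since 49 ≡ 1 (mod 8), (2 / 49) = +1, and (2 / 49)^3 = +1. Now have (1 / 49).
(1 / 49) = 1. Collecting the sign factors: 1.

1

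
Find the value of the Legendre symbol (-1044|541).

-1

(-1044|541)
  = (38|541)    [-1044 ≡ 38 mod 541]
  = -(19|541)    [541 ≡ 5 mod 8 ⇒ (2|541) = -1]
  = -(541|19)    [QR: 541 ≡ 1 mod 4, sign kept]
  = -(9|19)    [541 ≡ 9 mod 19]
  = -(19|9)    [QR: 9 ≡ 1 mod 4, sign kept]
  = -(1|9)    [19 ≡ 1 mod 9]
  = -1    [(1|9) = 1]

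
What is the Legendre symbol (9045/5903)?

(9045/5903)
  = (3142/5903)    [9045 ≡ 3142 mod 5903]
  = (1571/5903)    [5903 ≡ 7 mod 8 ⇒ (2/5903) = +1]
  = -(5903/1571)    [QR: both ≡ 3 mod 4, sign flips]
  = -(1190/1571)    [5903 ≡ 1190 mod 1571]
  = (595/1571)    [1571 ≡ 3 mod 8 ⇒ (2/1571) = -1]
  = -(1571/595)    [QR: both ≡ 3 mod 4, sign flips]
  = -(381/595)    [1571 ≡ 381 mod 595]
  = -(595/381)    [QR: 381 ≡ 1 mod 4, sign kept]
  = -(214/381)    [595 ≡ 214 mod 381]
  = (107/381)    [381 ≡ 5 mod 8 ⇒ (2/381) = -1]
  = (381/107)    [QR: 381 ≡ 1 mod 4, sign kept]
  = (60/107)    [381 ≡ 60 mod 107]
  = (15/107)    [107 ≡ 3 mod 8 ⇒ (2/107)^2 = +1]
  = -(107/15)    [QR: both ≡ 3 mod 4, sign flips]
  = -(2/15)    [107 ≡ 2 mod 15]
  = -(1/15)    [15 ≡ 7 mod 8 ⇒ (2/15) = +1]
  = -1    [(1/15) = 1]

-1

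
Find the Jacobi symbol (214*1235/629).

1

By multiplicativity, (214·1235/629) = (214/629)·(1235/629).
First factor (214/629):
Factor out 2: 214 = 2·107. Since 629 ≡ 5 (mod 8), (2/629) = -1. Now have -(107/629).
629 ≡ 1 (mod 4), so quadratic reciprocity gives (107/629) = (629/107). Reduce: 629 ≡ 94 (mod 107). Now have -(94/107).
Factor out 2: 94 = 2·47. Since 107 ≡ 3 (mod 8), (2/107) = -1. Now have (47/107).
Both 47 ≡ 3 and 107 ≡ 3 (mod 4), so reciprocity gives (47/107) = -(107/47). Reduce: 107 ≡ 13 (mod 47). Now have -(13/47).
13 ≡ 1 (mod 4), so quadratic reciprocity gives (13/47) = (47/13). Reduce: 47 ≡ 8 (mod 13). Now have -(8/13).
Factor out 2: 8 = 2^3. Since 13 ≡ 5 (mod 8), (2/13) = -1, and (2/13)^3 = -1. Now have (1/13).
(1/13) = 1. Collecting the sign factors: 1.
Second factor (1235/629):
Reduce the numerator: 1235 ≡ 606 (mod 629), so (1235/629) = (606/629).
Factor out 2: 606 = 2·303. Since 629 ≡ 5 (mod 8), (2/629) = -1. Now have -(303/629).
629 ≡ 1 (mod 4), so quadratic reciprocity gives (303/629) = (629/303). Reduce: 629 ≡ 23 (mod 303). Now have -(23/303).
Both 23 ≡ 3 and 303 ≡ 3 (mod 4), so reciprocity gives (23/303) = -(303/23). Reduce: 303 ≡ 4 (mod 23). Now have (4/23).
Factor out 2: 4 = 2^2. Since 23 ≡ 7 (mod 8), (2/23) = +1, and (2/23)^2 = +1. Now have (1/23).
(1/23) = 1. Collecting the sign factors: 1.
Product: (1)·(1) = 1.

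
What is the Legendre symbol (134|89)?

1

(134|89)
  = (45|89)    [134 ≡ 45 mod 89]
  = (89|45)    [QR: 45 ≡ 1 mod 4, sign kept]
  = (44|45)    [89 ≡ 44 mod 45]
  = (11|45)    [45 ≡ 5 mod 8 ⇒ (2|45)^2 = +1]
  = (45|11)    [QR: 45 ≡ 1 mod 4, sign kept]
  = (1|11)    [45 ≡ 1 mod 11]
  = 1    [(1|11) = 1]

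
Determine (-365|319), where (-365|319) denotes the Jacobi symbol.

(-365|319)
  = (273|319)    [-365 ≡ 273 mod 319]
  = (319|273)    [QR: 273 ≡ 1 mod 4, sign kept]
  = (46|273)    [319 ≡ 46 mod 273]
  = (23|273)    [273 ≡ 1 mod 8 ⇒ (2|273) = +1]
  = (273|23)    [QR: 273 ≡ 1 mod 4, sign kept]
  = (20|23)    [273 ≡ 20 mod 23]
  = (5|23)    [23 ≡ 7 mod 8 ⇒ (2|23)^2 = +1]
  = (23|5)    [QR: 5 ≡ 1 mod 4, sign kept]
  = (3|5)    [23 ≡ 3 mod 5]
  = (5|3)    [QR: 5 ≡ 1 mod 4, sign kept]
  = (2|3)    [5 ≡ 2 mod 3]
  = -(1|3)    [3 ≡ 3 mod 8 ⇒ (2|3) = -1]
  = -1    [(1|3) = 1]

-1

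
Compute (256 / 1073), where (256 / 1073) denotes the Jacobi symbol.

1

Factor out 2: 256 = 2^8. Since 1073 ≡ 1 (mod 8), (2 / 1073) = +1, and (2 / 1073)^8 = +1. Now have (1 / 1073).
(1 / 1073) = 1. Collecting the sign factors: 1.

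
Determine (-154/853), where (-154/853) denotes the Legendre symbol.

-1

(-154/853)
  = (699/853)    [-154 ≡ 699 mod 853]
  = (853/699)    [QR: 853 ≡ 1 mod 4, sign kept]
  = (154/699)    [853 ≡ 154 mod 699]
  = -(77/699)    [699 ≡ 3 mod 8 ⇒ (2/699) = -1]
  = -(699/77)    [QR: 77 ≡ 1 mod 4, sign kept]
  = -(6/77)    [699 ≡ 6 mod 77]
  = (3/77)    [77 ≡ 5 mod 8 ⇒ (2/77) = -1]
  = (77/3)    [QR: 77 ≡ 1 mod 4, sign kept]
  = (2/3)    [77 ≡ 2 mod 3]
  = -(1/3)    [3 ≡ 3 mod 8 ⇒ (2/3) = -1]
  = -1    [(1/3) = 1]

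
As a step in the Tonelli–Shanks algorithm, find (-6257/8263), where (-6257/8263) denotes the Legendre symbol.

(-6257/8263)
  = (2006/8263)    [-6257 ≡ 2006 mod 8263]
  = (1003/8263)    [8263 ≡ 7 mod 8 ⇒ (2/8263) = +1]
  = -(8263/1003)    [QR: both ≡ 3 mod 4, sign flips]
  = -(239/1003)    [8263 ≡ 239 mod 1003]
  = (1003/239)    [QR: both ≡ 3 mod 4, sign flips]
  = (47/239)    [1003 ≡ 47 mod 239]
  = -(239/47)    [QR: both ≡ 3 mod 4, sign flips]
  = -(4/47)    [239 ≡ 4 mod 47]
  = -(1/47)    [47 ≡ 7 mod 8 ⇒ (2/47)^2 = +1]
  = -1    [(1/47) = 1]

-1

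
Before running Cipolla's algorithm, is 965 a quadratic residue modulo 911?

(965/911)
  = (54/911)    [965 ≡ 54 mod 911]
  = (27/911)    [911 ≡ 7 mod 8 ⇒ (2/911) = +1]
  = -(911/27)    [QR: both ≡ 3 mod 4, sign flips]
  = -(20/27)    [911 ≡ 20 mod 27]
  = -(5/27)    [27 ≡ 3 mod 8 ⇒ (2/27)^2 = +1]
  = -(27/5)    [QR: 5 ≡ 1 mod 4, sign kept]
  = -(2/5)    [27 ≡ 2 mod 5]
  = (1/5)    [5 ≡ 5 mod 8 ⇒ (2/5) = -1]
  = 1    [(1/5) = 1]
(965/911) = 1, and 911 is prime, so 965 is a quadratic residue mod 911.

yes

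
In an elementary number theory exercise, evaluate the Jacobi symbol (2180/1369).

(2180/1369)
  = (811/1369)    [2180 ≡ 811 mod 1369]
  = (1369/811)    [QR: 1369 ≡ 1 mod 4, sign kept]
  = (558/811)    [1369 ≡ 558 mod 811]
  = -(279/811)    [811 ≡ 3 mod 8 ⇒ (2/811) = -1]
  = (811/279)    [QR: both ≡ 3 mod 4, sign flips]
  = (253/279)    [811 ≡ 253 mod 279]
  = (279/253)    [QR: 253 ≡ 1 mod 4, sign kept]
  = (26/253)    [279 ≡ 26 mod 253]
  = -(13/253)    [253 ≡ 5 mod 8 ⇒ (2/253) = -1]
  = -(253/13)    [QR: 13 ≡ 1 mod 4, sign kept]
  = -(6/13)    [253 ≡ 6 mod 13]
  = (3/13)    [13 ≡ 5 mod 8 ⇒ (2/13) = -1]
  = (13/3)    [QR: 13 ≡ 1 mod 4, sign kept]
  = (1/3)    [13 ≡ 1 mod 3]
  = 1    [(1/3) = 1]

1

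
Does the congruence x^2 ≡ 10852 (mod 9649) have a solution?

yes

(10852|9649)
  = (1203|9649)    [10852 ≡ 1203 mod 9649]
  = (9649|1203)    [QR: 9649 ≡ 1 mod 4, sign kept]
  = (25|1203)    [9649 ≡ 25 mod 1203]
  = (1203|25)    [QR: 25 ≡ 1 mod 4, sign kept]
  = (3|25)    [1203 ≡ 3 mod 25]
  = (25|3)    [QR: 25 ≡ 1 mod 4, sign kept]
  = (1|3)    [25 ≡ 1 mod 3]
  = 1    [(1|3) = 1]
The Legendre symbol is 1, so x^2 ≡ 10852 (mod 9649) has solution.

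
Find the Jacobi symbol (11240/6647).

1

(11240/6647)
  = (4593/6647)    [11240 ≡ 4593 mod 6647]
  = (6647/4593)    [QR: 4593 ≡ 1 mod 4, sign kept]
  = (2054/4593)    [6647 ≡ 2054 mod 4593]
  = (1027/4593)    [4593 ≡ 1 mod 8 ⇒ (2/4593) = +1]
  = (4593/1027)    [QR: 4593 ≡ 1 mod 4, sign kept]
  = (485/1027)    [4593 ≡ 485 mod 1027]
  = (1027/485)    [QR: 485 ≡ 1 mod 4, sign kept]
  = (57/485)    [1027 ≡ 57 mod 485]
  = (485/57)    [QR: 57 ≡ 1 mod 4, sign kept]
  = (29/57)    [485 ≡ 29 mod 57]
  = (57/29)    [QR: 29 ≡ 1 mod 4, sign kept]
  = (28/29)    [57 ≡ 28 mod 29]
  = (7/29)    [29 ≡ 5 mod 8 ⇒ (2/29)^2 = +1]
  = (29/7)    [QR: 29 ≡ 1 mod 4, sign kept]
  = (1/7)    [29 ≡ 1 mod 7]
  = 1    [(1/7) = 1]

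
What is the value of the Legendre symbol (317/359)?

(317/359)
  = (359/317)    [QR: 317 ≡ 1 mod 4, sign kept]
  = (42/317)    [359 ≡ 42 mod 317]
  = -(21/317)    [317 ≡ 5 mod 8 ⇒ (2/317) = -1]
  = -(317/21)    [QR: 21 ≡ 1 mod 4, sign kept]
  = -(2/21)    [317 ≡ 2 mod 21]
  = (1/21)    [21 ≡ 5 mod 8 ⇒ (2/21) = -1]
  = 1    [(1/21) = 1]

1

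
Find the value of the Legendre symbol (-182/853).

(-182/853)
  = (671/853)    [-182 ≡ 671 mod 853]
  = (853/671)    [QR: 853 ≡ 1 mod 4, sign kept]
  = (182/671)    [853 ≡ 182 mod 671]
  = (91/671)    [671 ≡ 7 mod 8 ⇒ (2/671) = +1]
  = -(671/91)    [QR: both ≡ 3 mod 4, sign flips]
  = -(34/91)    [671 ≡ 34 mod 91]
  = (17/91)    [91 ≡ 3 mod 8 ⇒ (2/91) = -1]
  = (91/17)    [QR: 17 ≡ 1 mod 4, sign kept]
  = (6/17)    [91 ≡ 6 mod 17]
  = (3/17)    [17 ≡ 1 mod 8 ⇒ (2/17) = +1]
  = (17/3)    [QR: 17 ≡ 1 mod 4, sign kept]
  = (2/3)    [17 ≡ 2 mod 3]
  = -(1/3)    [3 ≡ 3 mod 8 ⇒ (2/3) = -1]
  = -1    [(1/3) = 1]

-1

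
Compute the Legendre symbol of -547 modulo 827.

(-547|827)
  = (280|827)    [-547 ≡ 280 mod 827]
  = -(35|827)    [827 ≡ 3 mod 8 ⇒ (2|827)^3 = -1]
  = (827|35)    [QR: both ≡ 3 mod 4, sign flips]
  = (22|35)    [827 ≡ 22 mod 35]
  = -(11|35)    [35 ≡ 3 mod 8 ⇒ (2|35) = -1]
  = (35|11)    [QR: both ≡ 3 mod 4, sign flips]
  = (2|11)    [35 ≡ 2 mod 11]
  = -(1|11)    [11 ≡ 3 mod 8 ⇒ (2|11) = -1]
  = -1    [(1|11) = 1]

-1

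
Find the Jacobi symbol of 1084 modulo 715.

(1084|715)
  = (369|715)    [1084 ≡ 369 mod 715]
  = (715|369)    [QR: 369 ≡ 1 mod 4, sign kept]
  = (346|369)    [715 ≡ 346 mod 369]
  = (173|369)    [369 ≡ 1 mod 8 ⇒ (2|369) = +1]
  = (369|173)    [QR: 173 ≡ 1 mod 4, sign kept]
  = (23|173)    [369 ≡ 23 mod 173]
  = (173|23)    [QR: 173 ≡ 1 mod 4, sign kept]
  = (12|23)    [173 ≡ 12 mod 23]
  = (3|23)    [23 ≡ 7 mod 8 ⇒ (2|23)^2 = +1]
  = -(23|3)    [QR: both ≡ 3 mod 4, sign flips]
  = -(2|3)    [23 ≡ 2 mod 3]
  = (1|3)    [3 ≡ 3 mod 8 ⇒ (2|3) = -1]
  = 1    [(1|3) = 1]

1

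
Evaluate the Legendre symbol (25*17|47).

1

By multiplicativity, (25·17|47) = (25|47)·(17|47).
First factor (25|47):
(25|47)
  = (47|25)    [QR: 25 ≡ 1 mod 4, sign kept]
  = (22|25)    [47 ≡ 22 mod 25]
  = (11|25)    [25 ≡ 1 mod 8 ⇒ (2|25) = +1]
  = (25|11)    [QR: 25 ≡ 1 mod 4, sign kept]
  = (3|11)    [25 ≡ 3 mod 11]
  = -(11|3)    [QR: both ≡ 3 mod 4, sign flips]
  = -(2|3)    [11 ≡ 2 mod 3]
  = (1|3)    [3 ≡ 3 mod 8 ⇒ (2|3) = -1]
  = 1    [(1|3) = 1]
Second factor (17|47):
(17|47)
  = (47|17)    [QR: 17 ≡ 1 mod 4, sign kept]
  = (13|17)    [47 ≡ 13 mod 17]
  = (17|13)    [QR: 13 ≡ 1 mod 4, sign kept]
  = (4|13)    [17 ≡ 4 mod 13]
  = (1|13)    [13 ≡ 5 mod 8 ⇒ (2|13)^2 = +1]
  = 1    [(1|13) = 1]
Product: (1)·(1) = 1.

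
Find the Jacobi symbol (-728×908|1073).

By multiplicativity, (-728·908|1073) = (-728|1073)·(908|1073).
First factor (-728|1073):
Pull out -1: (-728|1073) = (-1|1073)·(728|1073). Since 1073 ≡ 1 (mod 4), (-1|1073) = +1. Now have (728|1073).
Factor out 2: 728 = 2^3·91. Since 1073 ≡ 1 (mod 8), (2|1073) = +1, and (2|1073)^3 = +1. Now have (91|1073).
1073 ≡ 1 (mod 4), so quadratic reciprocity gives (91|1073) = (1073|91). Reduce: 1073 ≡ 72 (mod 91). Now have (72|91).
Factor out 2: 72 = 2^3·9. Since 91 ≡ 3 (mod 8), (2|91) = -1, and (2|91)^3 = -1. Now have -(9|91).
9 ≡ 1 (mod 4), so quadratic reciprocity gives (9|91) = (91|9). Reduce: 91 ≡ 1 (mod 9). Now have -(1|9).
(1|9) = 1. Collecting the sign factors: -1.
Second factor (908|1073):
Factor out 2: 908 = 2^2·227. Since 1073 ≡ 1 (mod 8), (2|1073) = +1, and (2|1073)^2 = +1. Now have (227|1073).
1073 ≡ 1 (mod 4), so quadratic reciprocity gives (227|1073) = (1073|227). Reduce: 1073 ≡ 165 (mod 227). Now have (165|227).
165 ≡ 1 (mod 4), so quadratic reciprocity gives (165|227) = (227|165). Reduce: 227 ≡ 62 (mod 165). Now have (62|165).
Factor out 2: 62 = 2·31. Since 165 ≡ 5 (mod 8), (2|165) = -1. Now have -(31|165).
165 ≡ 1 (mod 4), so quadratic reciprocity gives (31|165) = (165|31). Reduce: 165 ≡ 10 (mod 31). Now have -(10|31).
Factor out 2: 10 = 2·5. Since 31 ≡ 7 (mod 8), (2|31) = +1. Now have -(5|31).
5 ≡ 1 (mod 4), so quadratic reciprocity gives (5|31) = (31|5). Reduce: 31 ≡ 1 (mod 5). Now have -(1|5).
(1|5) = 1. Collecting the sign factors: -1.
Product: (-1)·(-1) = 1.

1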